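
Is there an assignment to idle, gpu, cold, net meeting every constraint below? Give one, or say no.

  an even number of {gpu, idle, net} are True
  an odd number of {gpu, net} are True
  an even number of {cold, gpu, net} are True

idle = True, gpu = False, cold = True, net = True

{gpu, idle, net}: 2 true → even ✓
{gpu, net}: 1 true → odd ✓
{cold, gpu, net}: 2 true → even ✓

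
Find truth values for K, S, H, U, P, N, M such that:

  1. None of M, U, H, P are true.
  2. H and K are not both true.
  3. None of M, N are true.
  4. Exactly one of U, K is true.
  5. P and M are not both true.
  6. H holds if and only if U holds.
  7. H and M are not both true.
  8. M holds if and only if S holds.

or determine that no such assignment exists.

K = True; S = False; H = False; U = False; P = False; N = False; M = False

  (1) {M, U, H, P}: 0 true — none ✓
  (2) H=F, K=T — not both ✓
  (3) {M, N}: 0 true — none ✓
  (4) {U, K}: 1 true — exactly one ✓
  (5) P=F, M=F — not both ✓
  (6) H=F, U=F — same ✓
  (7) H=F, M=F — not both ✓
  (8) M=F, S=F — same ✓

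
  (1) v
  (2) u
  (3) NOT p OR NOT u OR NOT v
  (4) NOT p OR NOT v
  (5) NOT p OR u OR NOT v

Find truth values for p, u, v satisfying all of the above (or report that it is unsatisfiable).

p: False, u: True, v: True

Unit clause (v) forces v = True.
Unit clause (u) forces u = True.
In (NOT p OR NOT u OR NOT v) only NOT p is left, so p = False.
Check each clause:
  (v): v holds.
  (u): u holds.
  (NOT p OR NOT u OR NOT v): NOT p holds.
  (NOT p OR NOT v): NOT p holds.
  (NOT p OR u OR NOT v): NOT p holds.
All clauses satisfied.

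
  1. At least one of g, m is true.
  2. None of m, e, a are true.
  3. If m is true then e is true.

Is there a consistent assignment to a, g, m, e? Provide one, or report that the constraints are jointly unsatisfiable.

a = False, g = True, m = False, e = False

  (1) {g, m}: 1 true — at least one ✓
  (2) {m, e, a}: 0 true — none ✓
  (3) m=F ⇒ e: vacuous ✓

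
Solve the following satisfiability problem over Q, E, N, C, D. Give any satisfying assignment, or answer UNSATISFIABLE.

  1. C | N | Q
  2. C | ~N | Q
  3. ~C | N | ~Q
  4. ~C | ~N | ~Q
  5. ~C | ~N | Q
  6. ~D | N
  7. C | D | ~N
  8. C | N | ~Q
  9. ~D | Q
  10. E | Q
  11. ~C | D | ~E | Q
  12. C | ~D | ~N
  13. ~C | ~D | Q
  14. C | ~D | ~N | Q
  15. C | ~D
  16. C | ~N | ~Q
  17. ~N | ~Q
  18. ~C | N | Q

Case Q = True:
  (~N | ~Q) forces N = False.
  (~C | N | ~Q) forces C = False.
  Clause (C | N | ~Q) is falsified — contradiction.
Case Q = False:
  (~D | Q) forces D = False.
  (E | Q) forces E = True.
  (~C | D | ~E | Q) forces C = False.
  (C | N | Q) forces N = True.
  Clause (C | ~N | Q) is falsified — contradiction.
Both cases fail, so the formula is unsatisfiable.

Unsatisfiable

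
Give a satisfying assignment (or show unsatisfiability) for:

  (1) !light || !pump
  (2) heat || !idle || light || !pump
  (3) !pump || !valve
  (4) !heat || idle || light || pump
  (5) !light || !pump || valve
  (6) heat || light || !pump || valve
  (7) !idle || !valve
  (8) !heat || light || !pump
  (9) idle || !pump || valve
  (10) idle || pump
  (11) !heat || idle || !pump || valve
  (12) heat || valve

idle=T; valve=F; pump=F; light=F; heat=T

Set idle = True.
  then (!idle || !valve) forces valve = False.
  then (heat || valve) forces heat = True.
Set pump = False.
Set light = False.
All clauses satisfied.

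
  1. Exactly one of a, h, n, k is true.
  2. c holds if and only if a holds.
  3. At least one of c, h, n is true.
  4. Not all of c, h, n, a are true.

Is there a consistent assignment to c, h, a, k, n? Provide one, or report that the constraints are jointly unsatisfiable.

c=F, h=T, a=F, k=F, n=F

  (1) {a, h, n, k}: 1 true — exactly one ✓
  (2) c=F, a=F — same ✓
  (3) {c, h, n}: 1 true — at least one ✓
  (4) {c, h, n, a}: 1/4 true — not all ✓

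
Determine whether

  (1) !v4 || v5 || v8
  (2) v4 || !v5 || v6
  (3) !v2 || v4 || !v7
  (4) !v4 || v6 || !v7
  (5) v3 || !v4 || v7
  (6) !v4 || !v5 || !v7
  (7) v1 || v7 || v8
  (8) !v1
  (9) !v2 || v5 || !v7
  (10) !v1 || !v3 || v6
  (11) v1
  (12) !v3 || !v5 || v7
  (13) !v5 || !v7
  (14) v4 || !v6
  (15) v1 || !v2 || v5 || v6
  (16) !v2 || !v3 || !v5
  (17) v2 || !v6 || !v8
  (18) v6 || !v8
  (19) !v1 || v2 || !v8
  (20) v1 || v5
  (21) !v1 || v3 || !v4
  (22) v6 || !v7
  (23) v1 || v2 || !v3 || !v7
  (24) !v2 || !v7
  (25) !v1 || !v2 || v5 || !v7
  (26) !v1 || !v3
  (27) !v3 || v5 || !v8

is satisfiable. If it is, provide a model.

UNSATISFIABLE

Case v1 = True:
  Clause (!v1) is falsified — contradiction.
Case v1 = False:
  Clause (v1) is falsified — contradiction.
Both cases fail, so the formula is unsatisfiable.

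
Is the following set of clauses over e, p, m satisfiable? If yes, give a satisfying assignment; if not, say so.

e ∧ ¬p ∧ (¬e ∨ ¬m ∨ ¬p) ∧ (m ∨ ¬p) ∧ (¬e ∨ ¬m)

e = True; p = False; m = False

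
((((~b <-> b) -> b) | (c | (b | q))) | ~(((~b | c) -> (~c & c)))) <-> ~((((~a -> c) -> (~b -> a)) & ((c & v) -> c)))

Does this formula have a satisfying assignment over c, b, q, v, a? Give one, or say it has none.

c: True, b: False, q: False, v: True, a: False

  ((((~b <-> b) -> b) | (c | (b | q))) | ~(((~b | c) -> (~c & c)))) <-> ~((((~a -> c) -> (~b -> a)) & ((c & v) -> c))) = True
    (((~b <-> b) -> b) | (c | (b | q))) | ~(((~b | c) -> (~c & c))) = True
      ((~b <-> b) -> b) | (c | (b | q)) = True
        (~b <-> b) -> b = True
          ~b <-> b = False
            ~b = True
        c | (b | q) = True
          b | q = False
      ~(((~b | c) -> (~c & c))) = True
        (~b | c) -> (~c & c) = False
          ~b | c = True
            ~b = True
          ~c & c = False
            ~c = False
    ~((((~a -> c) -> (~b -> a)) & ((c & v) -> c))) = True
      ((~a -> c) -> (~b -> a)) & ((c & v) -> c) = False
        (~a -> c) -> (~b -> a) = False
          ~a -> c = True
            ~a = True
          ~b -> a = False
            ~b = True
        (c & v) -> c = True
          c & v = True
The formula evaluates to True.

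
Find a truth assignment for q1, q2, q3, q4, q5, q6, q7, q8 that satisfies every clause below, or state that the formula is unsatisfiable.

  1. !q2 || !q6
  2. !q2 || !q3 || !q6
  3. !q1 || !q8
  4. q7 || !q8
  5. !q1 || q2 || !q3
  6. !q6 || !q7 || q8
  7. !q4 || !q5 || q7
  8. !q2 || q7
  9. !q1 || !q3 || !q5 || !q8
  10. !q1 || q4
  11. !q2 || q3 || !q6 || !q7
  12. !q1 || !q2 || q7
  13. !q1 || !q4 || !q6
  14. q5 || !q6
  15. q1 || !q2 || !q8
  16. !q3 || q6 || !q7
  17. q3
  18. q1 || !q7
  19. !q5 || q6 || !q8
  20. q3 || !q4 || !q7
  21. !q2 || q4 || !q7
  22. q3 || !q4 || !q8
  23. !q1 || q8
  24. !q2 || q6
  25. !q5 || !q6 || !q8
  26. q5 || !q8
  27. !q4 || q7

Unit clause (q3) forces q3 = True.
Try q1 = True:
  (!q1 || !q8) forces q8 = False.
  clause (!q1 || q8) is falsified — backtrack.
So q1 = False.
  then (q1 || !q7) forces q7 = False.
  then (!q4 || q7) forces q4 = False.
  then (q7 || !q8) forces q8 = False.
  then (!q2 || q7) forces q2 = False.
Set q5 = True.
Set q6 = False.
All clauses satisfied.

q1 = False; q2 = False; q3 = True; q4 = False; q5 = True; q6 = False; q7 = False; q8 = False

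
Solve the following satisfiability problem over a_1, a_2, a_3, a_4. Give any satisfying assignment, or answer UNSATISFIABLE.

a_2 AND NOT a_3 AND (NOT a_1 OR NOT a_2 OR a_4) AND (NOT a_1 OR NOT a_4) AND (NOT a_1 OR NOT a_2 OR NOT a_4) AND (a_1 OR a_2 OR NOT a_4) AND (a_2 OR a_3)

a_1 = False; a_2 = True; a_3 = False; a_4 = True

Unit clause (a_2) forces a_2 = True.
Unit clause (NOT a_3) forces a_3 = False.
Try a_1 = True:
  (NOT a_1 OR NOT a_2 OR a_4) forces a_4 = True.
  clause (NOT a_1 OR NOT a_4) is falsified — backtrack.
So a_1 = False.
Set a_4 = True.
Check each clause:
  (a_2): a_2 holds.
  (NOT a_3): NOT a_3 holds.
  (NOT a_1 OR NOT a_2 OR a_4): NOT a_1 holds.
  (NOT a_1 OR NOT a_4): NOT a_1 holds.
  (NOT a_1 OR NOT a_2 OR NOT a_4): NOT a_1 holds.
  (a_1 OR a_2 OR NOT a_4): a_2 holds.
  (a_2 OR a_3): a_2 holds.
All clauses satisfied.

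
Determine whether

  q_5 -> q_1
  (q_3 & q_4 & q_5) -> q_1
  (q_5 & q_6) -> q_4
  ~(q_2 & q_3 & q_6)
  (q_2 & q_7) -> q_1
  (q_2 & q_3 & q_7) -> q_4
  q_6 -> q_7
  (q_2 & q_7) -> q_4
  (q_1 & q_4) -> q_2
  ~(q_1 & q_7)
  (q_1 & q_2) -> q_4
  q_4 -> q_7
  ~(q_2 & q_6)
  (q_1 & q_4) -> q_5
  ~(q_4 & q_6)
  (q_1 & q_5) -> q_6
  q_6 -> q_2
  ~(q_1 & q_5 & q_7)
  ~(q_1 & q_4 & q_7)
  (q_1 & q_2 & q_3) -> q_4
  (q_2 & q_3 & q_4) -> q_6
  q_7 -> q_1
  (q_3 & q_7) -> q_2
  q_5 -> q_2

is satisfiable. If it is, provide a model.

Set q_1 = False.
  then (q_1 | ~q_5) forces q_5 = False.
  then (q_1 | ~q_7) forces q_7 = False.
  then (~q_6 | q_7) forces q_6 = False.
  then (~q_4 | q_7) forces q_4 = False.
Set q_2 = False.
Set q_3 = False.
All clauses satisfied.

q_1 = False, q_2 = False, q_3 = False, q_4 = False, q_5 = False, q_6 = False, q_7 = False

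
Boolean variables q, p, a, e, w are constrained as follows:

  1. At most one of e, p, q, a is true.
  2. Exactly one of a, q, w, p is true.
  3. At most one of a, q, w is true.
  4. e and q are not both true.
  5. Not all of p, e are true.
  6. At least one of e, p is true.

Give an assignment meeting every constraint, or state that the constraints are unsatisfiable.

q = False; p = False; a = False; e = True; w = True

  (1) {e, p, q, a}: 1 true — at most one ✓
  (2) {a, q, w, p}: 1 true — exactly one ✓
  (3) {a, q, w}: 1 true — at most one ✓
  (4) e=T, q=F — not both ✓
  (5) {p, e}: 1/2 true — not all ✓
  (6) {e, p}: 1 true — at least one ✓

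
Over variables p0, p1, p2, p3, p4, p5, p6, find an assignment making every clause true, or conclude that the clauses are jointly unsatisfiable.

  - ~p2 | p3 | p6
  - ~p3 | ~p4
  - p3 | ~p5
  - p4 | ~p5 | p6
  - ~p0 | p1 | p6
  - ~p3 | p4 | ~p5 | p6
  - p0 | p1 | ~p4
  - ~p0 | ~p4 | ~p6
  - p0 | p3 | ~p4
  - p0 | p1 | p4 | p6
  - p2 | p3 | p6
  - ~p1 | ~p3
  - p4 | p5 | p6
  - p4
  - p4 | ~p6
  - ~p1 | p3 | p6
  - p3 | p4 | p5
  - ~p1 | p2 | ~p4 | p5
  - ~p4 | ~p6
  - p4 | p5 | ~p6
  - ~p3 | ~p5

The formula is unsatisfiable.

Case p6 = True:
  (p4) forces p4 = True.
  Clause (~p4 | ~p6) is falsified — contradiction.
Case p6 = False:
  (p4) forces p4 = True.
  (~p3 | ~p4) forces p3 = False.
  (~p2 | p3 | p6) forces p2 = False.
  Clause (p2 | p3 | p6) is falsified — contradiction.
Both cases fail, so the formula is unsatisfiable.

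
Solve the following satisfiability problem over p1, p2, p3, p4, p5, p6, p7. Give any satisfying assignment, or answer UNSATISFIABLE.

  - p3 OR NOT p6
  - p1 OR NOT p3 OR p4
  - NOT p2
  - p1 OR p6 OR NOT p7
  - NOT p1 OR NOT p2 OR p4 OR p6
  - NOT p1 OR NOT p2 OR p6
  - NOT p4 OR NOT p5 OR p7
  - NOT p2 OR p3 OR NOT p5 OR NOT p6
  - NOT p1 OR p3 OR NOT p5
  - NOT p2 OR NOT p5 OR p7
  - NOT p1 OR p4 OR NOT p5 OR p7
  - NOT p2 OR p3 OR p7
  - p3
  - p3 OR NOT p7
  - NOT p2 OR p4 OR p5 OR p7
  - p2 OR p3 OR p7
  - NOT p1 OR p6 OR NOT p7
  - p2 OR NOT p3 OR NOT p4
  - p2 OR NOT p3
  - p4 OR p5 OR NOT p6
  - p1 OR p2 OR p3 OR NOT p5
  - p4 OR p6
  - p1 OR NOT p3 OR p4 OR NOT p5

Unsatisfiable

Case p2 = True:
  Clause (NOT p2) is falsified — contradiction.
Case p2 = False:
  (p3) forces p3 = True.
  Clause (p2 OR NOT p3) is falsified — contradiction.
Both cases fail, so the formula is unsatisfiable.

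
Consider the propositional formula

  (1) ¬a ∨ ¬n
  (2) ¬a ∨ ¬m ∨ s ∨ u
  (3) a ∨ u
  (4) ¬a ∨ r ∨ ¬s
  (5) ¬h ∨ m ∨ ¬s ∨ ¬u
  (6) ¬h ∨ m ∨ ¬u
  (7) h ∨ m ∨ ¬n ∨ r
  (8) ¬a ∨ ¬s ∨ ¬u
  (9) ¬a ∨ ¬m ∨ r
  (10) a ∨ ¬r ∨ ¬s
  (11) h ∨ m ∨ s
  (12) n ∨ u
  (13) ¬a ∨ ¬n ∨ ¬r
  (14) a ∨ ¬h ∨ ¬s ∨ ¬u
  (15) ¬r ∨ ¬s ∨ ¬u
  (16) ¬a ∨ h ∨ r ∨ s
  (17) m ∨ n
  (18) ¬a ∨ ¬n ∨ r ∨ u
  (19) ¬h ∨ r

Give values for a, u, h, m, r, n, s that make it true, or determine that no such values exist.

Set a = True.
  then (¬a ∨ ¬n) forces n = False.
  then (n ∨ u) forces u = True.
  then (m ∨ n) forces m = True.
  then (¬a ∨ ¬s ∨ ¬u) forces s = False.
  then (¬a ∨ ¬m ∨ r) forces r = True.
Set h = True.
All clauses satisfied.

a: True, u: True, h: True, m: True, r: True, n: False, s: False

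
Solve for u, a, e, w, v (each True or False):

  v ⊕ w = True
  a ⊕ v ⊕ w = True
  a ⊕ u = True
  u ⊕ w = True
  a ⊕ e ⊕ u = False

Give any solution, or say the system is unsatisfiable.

u = True; a = False; e = True; w = False; v = True

v ⊕ w = T ⊕ F = True ✓
a ⊕ v ⊕ w = F ⊕ T ⊕ F = True ✓
a ⊕ u = F ⊕ T = True ✓
u ⊕ w = T ⊕ F = True ✓
a ⊕ e ⊕ u = F ⊕ T ⊕ T = False ✓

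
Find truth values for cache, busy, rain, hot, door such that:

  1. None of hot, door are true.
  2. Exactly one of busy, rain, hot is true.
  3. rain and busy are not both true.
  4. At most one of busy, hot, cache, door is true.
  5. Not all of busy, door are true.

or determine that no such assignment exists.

cache = False, busy = False, rain = True, hot = False, door = False

  (1) {hot, door}: 0 true — none ✓
  (2) {busy, rain, hot}: 1 true — exactly one ✓
  (3) rain=T, busy=F — not both ✓
  (4) {busy, hot, cache, door}: 0 true — at most one ✓
  (5) {busy, door}: 0/2 true — not all ✓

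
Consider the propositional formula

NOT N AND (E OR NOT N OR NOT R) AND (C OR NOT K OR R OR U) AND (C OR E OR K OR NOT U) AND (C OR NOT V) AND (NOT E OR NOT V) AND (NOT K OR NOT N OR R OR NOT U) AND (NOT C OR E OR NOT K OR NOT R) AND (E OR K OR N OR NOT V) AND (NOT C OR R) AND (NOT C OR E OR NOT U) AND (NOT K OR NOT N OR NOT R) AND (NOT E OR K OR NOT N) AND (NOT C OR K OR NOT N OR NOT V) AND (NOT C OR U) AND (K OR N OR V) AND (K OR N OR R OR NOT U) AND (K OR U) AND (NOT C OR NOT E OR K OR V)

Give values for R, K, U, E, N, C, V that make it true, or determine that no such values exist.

R = False, K = True, U = True, E = False, N = False, C = False, V = False

Unit clause (NOT N) forces N = False.
Set R = False.
  then (NOT C OR R) forces C = False.
  then (C OR NOT V) forces V = False.
  then (K OR N OR V) forces K = True.
  then (C OR NOT K OR R OR U) forces U = True.
Set E = False.
All clauses satisfied.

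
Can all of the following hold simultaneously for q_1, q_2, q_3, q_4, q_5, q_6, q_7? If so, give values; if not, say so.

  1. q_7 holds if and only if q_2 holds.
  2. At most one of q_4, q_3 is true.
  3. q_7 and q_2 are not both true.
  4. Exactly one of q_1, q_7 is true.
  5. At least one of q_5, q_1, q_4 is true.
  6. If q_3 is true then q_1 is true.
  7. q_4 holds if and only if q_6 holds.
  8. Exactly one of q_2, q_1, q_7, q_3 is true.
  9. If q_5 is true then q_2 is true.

q_1: True, q_2: False, q_3: False, q_4: True, q_5: False, q_6: True, q_7: False

  (1) q_7=F, q_2=F — same ✓
  (2) {q_4, q_3}: 1 true — at most one ✓
  (3) q_7=F, q_2=F — not both ✓
  (4) {q_1, q_7}: 1 true — exactly one ✓
  (5) {q_5, q_1, q_4}: 2 true — at least one ✓
  (6) q_3=F ⇒ q_1: vacuous ✓
  (7) q_4=T, q_6=T — same ✓
  (8) {q_2, q_1, q_7, q_3}: 1 true — exactly one ✓
  (9) q_5=F ⇒ q_2: vacuous ✓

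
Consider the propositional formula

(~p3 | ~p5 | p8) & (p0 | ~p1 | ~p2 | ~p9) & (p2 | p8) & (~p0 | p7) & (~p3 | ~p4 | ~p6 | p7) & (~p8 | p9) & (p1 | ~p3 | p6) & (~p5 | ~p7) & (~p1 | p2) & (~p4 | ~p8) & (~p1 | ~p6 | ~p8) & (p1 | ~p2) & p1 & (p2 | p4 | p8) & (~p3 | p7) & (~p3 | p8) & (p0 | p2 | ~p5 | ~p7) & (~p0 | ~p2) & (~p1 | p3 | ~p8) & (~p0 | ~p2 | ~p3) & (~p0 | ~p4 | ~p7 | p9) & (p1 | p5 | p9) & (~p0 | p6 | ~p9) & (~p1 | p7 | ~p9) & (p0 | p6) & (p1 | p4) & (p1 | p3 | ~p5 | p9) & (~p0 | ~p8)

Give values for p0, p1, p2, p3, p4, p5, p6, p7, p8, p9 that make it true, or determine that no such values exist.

Unit clause (p1) forces p1 = True.
In (~p1 | p2) only p2 is left, so p2 = True.
In (~p0 | ~p2) only ~p0 is left, so p0 = False.
In (p0 | p6) only p6 is left, so p6 = True.
In (p0 | ~p1 | ~p2 | ~p9) only ~p9 is left, so p9 = False.
In (~p8 | p9) only ~p8 is left, so p8 = False.
In (~p3 | p8) only ~p3 is left, so p3 = False.
Set p4 = True.
Set p5 = False.
Set p7 = True.
All clauses satisfied.

p0=F, p1=T, p2=T, p3=F, p4=T, p5=F, p6=T, p7=T, p8=F, p9=F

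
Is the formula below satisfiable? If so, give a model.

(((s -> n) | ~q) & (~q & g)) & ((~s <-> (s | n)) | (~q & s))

q = False; g = True; s = True; n = False

  ((s -> n) | ~q) & (~q & g) = True
    (s -> n) | ~q = True
      s -> n = False
      ~q = True
    ~q & g = True
      ~q = True
  (~s <-> (s | n)) | (~q & s) = True
    ~s <-> (s | n) = False
      ~s = False
      s | n = True
    ~q & s = True
      ~q = True
Both conjuncts True, so the formula holds.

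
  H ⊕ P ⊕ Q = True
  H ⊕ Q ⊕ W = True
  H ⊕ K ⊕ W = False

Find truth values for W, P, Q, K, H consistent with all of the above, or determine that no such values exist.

W=F; P=F; Q=F; K=T; H=T

H ⊕ P ⊕ Q = T ⊕ F ⊕ F = True ✓
H ⊕ Q ⊕ W = T ⊕ F ⊕ F = True ✓
H ⊕ K ⊕ W = T ⊕ T ⊕ F = False ✓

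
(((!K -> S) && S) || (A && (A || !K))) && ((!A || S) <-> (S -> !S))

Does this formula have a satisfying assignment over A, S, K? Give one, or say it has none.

UNSATISFIABLE

Case S = True: the conjunct (!A || S) <-> (S -> !S) becomes (!A || True) <-> (True -> False) = False.
Case S = False: the formula simplifies to (A && (A || !K)) && !A.
  A = True: the conjunct !A is False.
  A = False: the conjunct A is False.
Both cases fail — unsatisfiable.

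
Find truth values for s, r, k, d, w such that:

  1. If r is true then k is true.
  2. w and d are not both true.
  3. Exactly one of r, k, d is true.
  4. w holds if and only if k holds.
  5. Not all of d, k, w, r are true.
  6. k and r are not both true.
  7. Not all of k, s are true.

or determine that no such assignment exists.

s = True, r = False, k = False, d = True, w = False

  (1) r=F ⇒ k: vacuous ✓
  (2) w=F, d=T — not both ✓
  (3) {r, k, d}: 1 true — exactly one ✓
  (4) w=F, k=F — same ✓
  (5) {d, k, w, r}: 1/4 true — not all ✓
  (6) k=F, r=F — not both ✓
  (7) {k, s}: 1/2 true — not all ✓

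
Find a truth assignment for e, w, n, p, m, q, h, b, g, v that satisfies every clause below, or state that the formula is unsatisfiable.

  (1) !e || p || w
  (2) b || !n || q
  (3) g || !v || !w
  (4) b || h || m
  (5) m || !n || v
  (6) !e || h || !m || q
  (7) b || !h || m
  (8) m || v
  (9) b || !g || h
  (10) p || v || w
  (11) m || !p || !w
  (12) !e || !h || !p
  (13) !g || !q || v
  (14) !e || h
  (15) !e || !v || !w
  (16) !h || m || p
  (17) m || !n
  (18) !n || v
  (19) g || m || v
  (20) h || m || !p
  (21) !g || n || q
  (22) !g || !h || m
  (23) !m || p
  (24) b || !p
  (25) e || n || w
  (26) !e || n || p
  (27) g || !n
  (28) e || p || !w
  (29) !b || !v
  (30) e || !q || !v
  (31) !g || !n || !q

e = False, w = True, n = False, p = True, m = True, q = False, h = False, b = True, g = False, v = False

Set e = False.
Set w = True.
  then (e || p || !w) forces p = True.
  then (m || !p || !w) forces m = True.
  then (b || !p) forces b = True.
  then (!b || !v) forces v = False.
  then (!n || v) forces n = False.
Set q = False.
  then (!g || n || q) forces g = False.
Set h = False.
All clauses satisfied.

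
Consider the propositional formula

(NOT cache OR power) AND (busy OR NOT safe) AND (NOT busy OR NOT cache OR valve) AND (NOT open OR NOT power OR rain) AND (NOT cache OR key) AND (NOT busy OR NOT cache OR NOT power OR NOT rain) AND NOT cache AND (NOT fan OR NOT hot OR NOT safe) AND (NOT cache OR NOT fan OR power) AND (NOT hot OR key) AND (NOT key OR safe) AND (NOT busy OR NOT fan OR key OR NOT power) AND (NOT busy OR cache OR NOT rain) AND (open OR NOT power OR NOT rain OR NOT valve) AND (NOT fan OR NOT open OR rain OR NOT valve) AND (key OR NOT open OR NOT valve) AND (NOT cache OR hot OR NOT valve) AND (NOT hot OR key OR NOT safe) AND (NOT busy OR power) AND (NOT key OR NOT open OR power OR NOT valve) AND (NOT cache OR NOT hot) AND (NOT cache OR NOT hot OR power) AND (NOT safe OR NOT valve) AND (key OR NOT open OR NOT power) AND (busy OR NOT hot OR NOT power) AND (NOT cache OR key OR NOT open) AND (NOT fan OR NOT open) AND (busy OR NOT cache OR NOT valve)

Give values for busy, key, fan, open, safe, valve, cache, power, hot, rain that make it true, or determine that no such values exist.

Unit clause (NOT cache) forces cache = False.
Set busy = False.
  then (busy OR NOT safe) forces safe = False.
  then (NOT key OR safe) forces key = False.
  then (NOT hot OR key) forces hot = False.
Set fan = False.
Set open = True.
  then (key OR NOT open OR NOT valve) forces valve = False.
  then (key OR NOT open OR NOT power) forces power = False.
Set rain = False.
All clauses satisfied.

busy=F, key=F, fan=F, open=T, safe=F, valve=F, cache=F, power=F, hot=F, rain=F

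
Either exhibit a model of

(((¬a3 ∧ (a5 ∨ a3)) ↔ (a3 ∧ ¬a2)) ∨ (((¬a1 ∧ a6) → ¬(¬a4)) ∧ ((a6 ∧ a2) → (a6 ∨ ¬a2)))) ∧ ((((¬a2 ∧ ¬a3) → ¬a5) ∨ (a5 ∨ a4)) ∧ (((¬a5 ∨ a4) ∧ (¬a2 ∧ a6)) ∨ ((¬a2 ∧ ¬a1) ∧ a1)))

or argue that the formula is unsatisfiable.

a1 = True, a2 = False, a3 = True, a4 = True, a5 = False, a6 = True

  ((¬a3 ∧ (a5 ∨ a3)) ↔ (a3 ∧ ¬a2)) ∨ (((¬a1 ∧ a6) → ¬(¬a4)) ∧ ((a6 ∧ a2) → (a6 ∨ ¬a2))) = True
    (¬a3 ∧ (a5 ∨ a3)) ↔ (a3 ∧ ¬a2) = False
      ¬a3 ∧ (a5 ∨ a3) = False
        ¬a3 = False
        a5 ∨ a3 = True
      a3 ∧ ¬a2 = True
        ¬a2 = True
    ((¬a1 ∧ a6) → ¬(¬a4)) ∧ ((a6 ∧ a2) → (a6 ∨ ¬a2)) = True
      (¬a1 ∧ a6) → ¬(¬a4) = True
        ¬a1 ∧ a6 = False
          ¬a1 = False
        ¬(¬a4) = True
          ¬a4 = False
      (a6 ∧ a2) → (a6 ∨ ¬a2) = True
        a6 ∧ a2 = False
        a6 ∨ ¬a2 = True
          ¬a2 = True
  (((¬a2 ∧ ¬a3) → ¬a5) ∨ (a5 ∨ a4)) ∧ (((¬a5 ∨ a4) ∧ (¬a2 ∧ a6)) ∨ ((¬a2 ∧ ¬a1) ∧ a1)) = True
    ((¬a2 ∧ ¬a3) → ¬a5) ∨ (a5 ∨ a4) = True
      (¬a2 ∧ ¬a3) → ¬a5 = True
        ¬a2 ∧ ¬a3 = False
          ¬a2 = True
          ¬a3 = False
        ¬a5 = True
      a5 ∨ a4 = True
    ((¬a5 ∨ a4) ∧ (¬a2 ∧ a6)) ∨ ((¬a2 ∧ ¬a1) ∧ a1) = True
      (¬a5 ∨ a4) ∧ (¬a2 ∧ a6) = True
        ¬a5 ∨ a4 = True
          ¬a5 = True
        ¬a2 ∧ a6 = True
          ¬a2 = True
      (¬a2 ∧ ¬a1) ∧ a1 = False
        ¬a2 ∧ ¬a1 = False
          ¬a2 = True
          ¬a1 = False
Both conjuncts True, so the formula holds.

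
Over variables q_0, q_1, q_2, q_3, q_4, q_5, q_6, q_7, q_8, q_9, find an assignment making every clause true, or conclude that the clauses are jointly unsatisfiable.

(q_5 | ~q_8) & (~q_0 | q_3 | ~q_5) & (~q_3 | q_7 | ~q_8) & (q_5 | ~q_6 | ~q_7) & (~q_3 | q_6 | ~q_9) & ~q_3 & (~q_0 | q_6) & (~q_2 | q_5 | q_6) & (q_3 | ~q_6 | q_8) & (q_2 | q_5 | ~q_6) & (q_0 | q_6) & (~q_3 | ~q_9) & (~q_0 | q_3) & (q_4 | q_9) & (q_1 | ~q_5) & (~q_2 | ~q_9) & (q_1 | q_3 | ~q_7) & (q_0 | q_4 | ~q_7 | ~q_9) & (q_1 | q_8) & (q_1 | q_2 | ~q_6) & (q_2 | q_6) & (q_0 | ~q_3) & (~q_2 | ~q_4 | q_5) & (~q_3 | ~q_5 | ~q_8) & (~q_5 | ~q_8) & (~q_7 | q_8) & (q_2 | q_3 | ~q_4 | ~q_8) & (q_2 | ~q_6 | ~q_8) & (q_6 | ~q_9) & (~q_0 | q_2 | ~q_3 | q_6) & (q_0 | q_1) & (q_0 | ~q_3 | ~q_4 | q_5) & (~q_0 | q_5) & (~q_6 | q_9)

Unsatisfiable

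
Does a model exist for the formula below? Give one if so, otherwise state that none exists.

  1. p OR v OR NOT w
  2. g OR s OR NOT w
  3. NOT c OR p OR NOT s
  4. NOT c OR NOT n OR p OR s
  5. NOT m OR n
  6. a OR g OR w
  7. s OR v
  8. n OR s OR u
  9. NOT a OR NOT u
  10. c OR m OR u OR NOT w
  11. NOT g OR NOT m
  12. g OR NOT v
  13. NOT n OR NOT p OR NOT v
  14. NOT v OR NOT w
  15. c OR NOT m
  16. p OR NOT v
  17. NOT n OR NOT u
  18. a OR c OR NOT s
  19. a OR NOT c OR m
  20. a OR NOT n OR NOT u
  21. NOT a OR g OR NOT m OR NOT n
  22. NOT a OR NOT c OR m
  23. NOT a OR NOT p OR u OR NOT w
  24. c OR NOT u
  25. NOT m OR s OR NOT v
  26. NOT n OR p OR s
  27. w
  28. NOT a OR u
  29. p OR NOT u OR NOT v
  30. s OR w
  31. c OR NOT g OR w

Unit clause (w) forces w = True.
In (NOT v OR NOT w) only NOT v is left, so v = False.
In (p OR v OR NOT w) only p is left, so p = True.
In (s OR v) only s is left, so s = True.
Try a = True:
  (NOT a OR NOT u) forces u = False.
  clause (NOT a OR NOT p OR u OR NOT w) is falsified — backtrack.
So a = False.
  then (a OR c OR NOT s) forces c = True.
  then (a OR NOT c OR m) forces m = True.
  then (NOT m OR n) forces n = True.
  then (NOT g OR NOT m) forces g = False.
  then (NOT n OR NOT u) forces u = False.
All clauses satisfied.

p: True, a: False, n: True, m: True, u: False, w: True, v: False, c: True, g: False, s: True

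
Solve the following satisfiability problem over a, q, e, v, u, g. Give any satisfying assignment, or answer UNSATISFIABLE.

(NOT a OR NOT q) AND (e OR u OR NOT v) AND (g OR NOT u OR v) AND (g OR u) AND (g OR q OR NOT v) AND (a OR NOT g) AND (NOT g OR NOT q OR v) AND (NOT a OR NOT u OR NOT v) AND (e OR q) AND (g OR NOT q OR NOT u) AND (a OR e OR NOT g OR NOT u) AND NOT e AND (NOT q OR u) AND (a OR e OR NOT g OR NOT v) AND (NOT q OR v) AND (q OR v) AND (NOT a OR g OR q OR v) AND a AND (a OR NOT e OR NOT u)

Case a = True:
  (NOT a OR NOT q) forces q = False.
  (e OR q) forces e = True.
  Clause (NOT e) is falsified — contradiction.
Case a = False:
  Clause (a) is falsified — contradiction.
Both cases fail, so the formula is unsatisfiable.

Unsatisfiable — no assignment works.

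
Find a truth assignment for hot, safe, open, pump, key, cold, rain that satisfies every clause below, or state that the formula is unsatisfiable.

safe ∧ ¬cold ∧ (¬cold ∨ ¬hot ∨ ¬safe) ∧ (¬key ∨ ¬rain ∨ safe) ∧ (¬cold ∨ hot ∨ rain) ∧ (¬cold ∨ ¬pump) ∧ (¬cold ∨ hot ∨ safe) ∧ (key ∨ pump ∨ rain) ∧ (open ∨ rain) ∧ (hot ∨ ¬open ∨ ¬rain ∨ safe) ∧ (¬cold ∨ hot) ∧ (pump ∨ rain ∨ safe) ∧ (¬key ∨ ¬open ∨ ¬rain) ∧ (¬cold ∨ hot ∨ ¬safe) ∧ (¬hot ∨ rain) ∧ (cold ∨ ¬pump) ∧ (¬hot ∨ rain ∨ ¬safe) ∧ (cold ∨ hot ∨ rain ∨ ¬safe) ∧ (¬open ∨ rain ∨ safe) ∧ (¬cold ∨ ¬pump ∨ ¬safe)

hot = True; safe = True; open = True; pump = False; key = False; cold = False; rain = True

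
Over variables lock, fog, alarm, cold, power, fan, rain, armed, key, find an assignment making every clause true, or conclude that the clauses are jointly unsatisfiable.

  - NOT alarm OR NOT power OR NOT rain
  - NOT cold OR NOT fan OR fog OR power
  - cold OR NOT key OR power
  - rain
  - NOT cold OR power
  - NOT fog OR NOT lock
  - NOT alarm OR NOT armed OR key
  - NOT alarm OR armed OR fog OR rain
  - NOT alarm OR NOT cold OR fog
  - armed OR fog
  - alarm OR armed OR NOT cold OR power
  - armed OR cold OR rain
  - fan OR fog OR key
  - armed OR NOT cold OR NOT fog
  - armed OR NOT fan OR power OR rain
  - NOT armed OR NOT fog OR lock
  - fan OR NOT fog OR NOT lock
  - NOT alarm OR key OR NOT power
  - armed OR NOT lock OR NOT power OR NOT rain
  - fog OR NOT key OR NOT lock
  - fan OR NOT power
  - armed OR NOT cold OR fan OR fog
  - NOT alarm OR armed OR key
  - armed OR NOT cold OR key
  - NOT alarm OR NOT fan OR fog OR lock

lock = False, fog = True, alarm = False, cold = False, power = True, fan = True, rain = True, armed = False, key = False

Unit clause (rain) forces rain = True.
Set lock = False.
Set fog = True.
  then (NOT armed OR NOT fog OR lock) forces armed = False.
  then (armed OR NOT cold OR NOT fog) forces cold = False.
Try alarm = True:
  (NOT alarm OR NOT power OR NOT rain) forces power = False.
  (cold OR NOT key OR power) forces key = False.
  clause (NOT alarm OR armed OR key) is falsified — backtrack.
So alarm = False.
Set power = True.
  then (fan OR NOT power) forces fan = True.
Set key = False.
All clauses satisfied.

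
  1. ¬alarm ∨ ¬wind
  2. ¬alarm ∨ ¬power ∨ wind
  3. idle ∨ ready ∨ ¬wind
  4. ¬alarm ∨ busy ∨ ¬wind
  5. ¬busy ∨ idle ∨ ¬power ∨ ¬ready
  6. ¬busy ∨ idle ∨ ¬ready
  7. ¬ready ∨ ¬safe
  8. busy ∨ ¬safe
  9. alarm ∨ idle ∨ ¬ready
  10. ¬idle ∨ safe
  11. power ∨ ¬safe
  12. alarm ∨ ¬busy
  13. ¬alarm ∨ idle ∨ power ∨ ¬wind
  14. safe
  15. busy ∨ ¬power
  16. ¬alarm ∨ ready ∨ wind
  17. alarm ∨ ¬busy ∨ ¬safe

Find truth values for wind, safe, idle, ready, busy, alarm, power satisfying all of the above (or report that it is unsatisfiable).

UNSATISFIABLE

Case safe = True:
  (¬ready ∨ ¬safe) forces ready = False.
  (busy ∨ ¬safe) forces busy = True.
  (power ∨ ¬safe) forces power = True.
  (alarm ∨ ¬busy) forces alarm = True.
  (¬alarm ∨ ¬wind) forces wind = False.
  Clause (¬alarm ∨ ¬power ∨ wind) is falsified — contradiction.
Case safe = False:
  Clause (safe) is falsified — contradiction.
Both cases fail, so the formula is unsatisfiable.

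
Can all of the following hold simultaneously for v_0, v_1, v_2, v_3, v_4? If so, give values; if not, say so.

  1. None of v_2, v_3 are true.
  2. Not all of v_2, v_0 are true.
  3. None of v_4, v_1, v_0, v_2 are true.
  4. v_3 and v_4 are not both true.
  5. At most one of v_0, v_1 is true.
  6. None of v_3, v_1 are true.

v_0: False, v_1: False, v_2: False, v_3: False, v_4: False

  (1) {v_2, v_3}: 0 true — none ✓
  (2) {v_2, v_0}: 0/2 true — not all ✓
  (3) {v_4, v_1, v_0, v_2}: 0 true — none ✓
  (4) v_3=F, v_4=F — not both ✓
  (5) {v_0, v_1}: 0 true — at most one ✓
  (6) {v_3, v_1}: 0 true — none ✓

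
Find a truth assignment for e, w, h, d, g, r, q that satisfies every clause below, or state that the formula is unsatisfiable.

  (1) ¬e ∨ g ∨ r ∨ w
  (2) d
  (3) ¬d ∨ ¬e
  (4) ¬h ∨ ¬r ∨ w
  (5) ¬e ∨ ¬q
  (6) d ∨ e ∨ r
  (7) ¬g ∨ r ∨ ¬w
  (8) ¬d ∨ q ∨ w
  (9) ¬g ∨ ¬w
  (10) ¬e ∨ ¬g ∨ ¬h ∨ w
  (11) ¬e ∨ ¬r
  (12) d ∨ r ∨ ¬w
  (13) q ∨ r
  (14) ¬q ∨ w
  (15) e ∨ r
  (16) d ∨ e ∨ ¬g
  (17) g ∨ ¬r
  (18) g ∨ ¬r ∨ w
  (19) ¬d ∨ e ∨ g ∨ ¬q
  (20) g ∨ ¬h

No satisfying assignment exists.

Case d = True:
  (¬d ∨ ¬e) forces e = False.
  (e ∨ r) forces r = True.
  (g ∨ ¬r) forces g = True.
  (¬g ∨ ¬w) forces w = False.
  (¬h ∨ ¬r ∨ w) forces h = False.
  (¬d ∨ q ∨ w) forces q = True.
  Clause (¬q ∨ w) is falsified — contradiction.
Case d = False:
  Clause (d) is falsified — contradiction.
Both cases fail, so the formula is unsatisfiable.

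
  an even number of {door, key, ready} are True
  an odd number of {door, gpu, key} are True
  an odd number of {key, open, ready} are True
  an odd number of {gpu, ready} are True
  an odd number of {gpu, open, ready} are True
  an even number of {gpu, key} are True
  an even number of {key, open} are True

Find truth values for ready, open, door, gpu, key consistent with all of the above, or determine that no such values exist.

ready=T, open=F, door=T, gpu=F, key=F

{door, key, ready}: 2 true → even ✓
{door, gpu, key}: 1 true → odd ✓
{key, open, ready}: 1 true → odd ✓
{gpu, ready}: 1 true → odd ✓
{gpu, open, ready}: 1 true → odd ✓
{gpu, key}: 0 true → even ✓
{key, open}: 0 true → even ✓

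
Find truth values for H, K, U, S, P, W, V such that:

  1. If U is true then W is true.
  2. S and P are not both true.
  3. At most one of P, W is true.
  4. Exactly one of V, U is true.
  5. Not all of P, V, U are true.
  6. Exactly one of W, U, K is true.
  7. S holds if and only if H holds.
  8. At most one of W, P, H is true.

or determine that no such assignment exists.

H: False, K: True, U: False, S: False, P: False, W: False, V: True

  (1) U=F ⇒ W: vacuous ✓
  (2) S=F, P=F — not both ✓
  (3) {P, W}: 0 true — at most one ✓
  (4) {V, U}: 1 true — exactly one ✓
  (5) {P, V, U}: 1/3 true — not all ✓
  (6) {W, U, K}: 1 true — exactly one ✓
  (7) S=F, H=F — same ✓
  (8) {W, P, H}: 0 true — at most one ✓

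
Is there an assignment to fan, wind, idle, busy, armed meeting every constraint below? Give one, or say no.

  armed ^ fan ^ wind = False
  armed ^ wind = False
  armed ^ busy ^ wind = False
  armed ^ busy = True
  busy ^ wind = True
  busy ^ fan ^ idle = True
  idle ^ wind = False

fan = False; wind = True; idle = True; busy = False; armed = True

armed ^ fan ^ wind = T ^ F ^ T = False ✓
armed ^ wind = T ^ T = False ✓
armed ^ busy ^ wind = T ^ F ^ T = False ✓
armed ^ busy = T ^ F = True ✓
busy ^ wind = F ^ T = True ✓
busy ^ fan ^ idle = F ^ F ^ T = True ✓
idle ^ wind = T ^ T = False ✓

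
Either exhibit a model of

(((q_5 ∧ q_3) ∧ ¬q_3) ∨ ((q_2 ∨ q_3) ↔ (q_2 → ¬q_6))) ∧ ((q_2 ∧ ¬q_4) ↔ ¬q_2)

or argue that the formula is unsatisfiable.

q_2=T, q_3=T, q_4=T, q_5=F, q_6=F

  ((q_5 ∧ q_3) ∧ ¬q_3) ∨ ((q_2 ∨ q_3) ↔ (q_2 → ¬q_6)) = True
    (q_5 ∧ q_3) ∧ ¬q_3 = False
      q_5 ∧ q_3 = False
      ¬q_3 = False
    (q_2 ∨ q_3) ↔ (q_2 → ¬q_6) = True
      q_2 ∨ q_3 = True
      q_2 → ¬q_6 = True
        ¬q_6 = True
  (q_2 ∧ ¬q_4) ↔ ¬q_2 = True
    q_2 ∧ ¬q_4 = False
      ¬q_4 = False
    ¬q_2 = False
Both conjuncts True, so the formula holds.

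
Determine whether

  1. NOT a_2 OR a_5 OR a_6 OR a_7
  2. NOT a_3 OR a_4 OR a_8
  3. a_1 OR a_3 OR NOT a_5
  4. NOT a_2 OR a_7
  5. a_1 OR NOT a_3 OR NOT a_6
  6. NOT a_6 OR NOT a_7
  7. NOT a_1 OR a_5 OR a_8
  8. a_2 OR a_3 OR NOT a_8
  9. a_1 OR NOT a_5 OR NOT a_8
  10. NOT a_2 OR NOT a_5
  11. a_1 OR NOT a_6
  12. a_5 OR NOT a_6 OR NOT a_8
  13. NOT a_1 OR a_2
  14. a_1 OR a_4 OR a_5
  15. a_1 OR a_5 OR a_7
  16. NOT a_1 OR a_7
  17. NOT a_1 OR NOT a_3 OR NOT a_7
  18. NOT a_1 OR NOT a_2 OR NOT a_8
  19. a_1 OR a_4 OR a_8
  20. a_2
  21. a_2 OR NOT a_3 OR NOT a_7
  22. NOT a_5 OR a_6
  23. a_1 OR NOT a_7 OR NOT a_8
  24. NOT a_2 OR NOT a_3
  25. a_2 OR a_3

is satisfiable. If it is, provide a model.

Unit clause (a_2) forces a_2 = True.
In (NOT a_2 OR NOT a_3) only NOT a_3 is left, so a_3 = False.
In (NOT a_2 OR a_7) only a_7 is left, so a_7 = True.
In (NOT a_6 OR NOT a_7) only NOT a_6 is left, so a_6 = False.
In (NOT a_2 OR NOT a_5) only NOT a_5 is left, so a_5 = False.
Try a_1 = True:
  (NOT a_1 OR a_5 OR a_8) forces a_8 = True.
  clause (NOT a_1 OR NOT a_2 OR NOT a_8) is falsified — backtrack.
So a_1 = False.
  then (a_1 OR a_4 OR a_5) forces a_4 = True.
  then (a_1 OR NOT a_7 OR NOT a_8) forces a_8 = False.
All clauses satisfied.

a_1 = False, a_2 = True, a_3 = False, a_4 = True, a_5 = False, a_6 = False, a_7 = True, a_8 = False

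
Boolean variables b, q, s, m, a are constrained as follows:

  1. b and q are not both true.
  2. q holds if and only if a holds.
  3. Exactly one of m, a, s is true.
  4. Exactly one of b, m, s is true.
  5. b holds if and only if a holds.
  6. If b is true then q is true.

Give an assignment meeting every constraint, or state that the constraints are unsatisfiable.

b: False, q: False, s: False, m: True, a: False

  (1) b=F, q=F — not both ✓
  (2) q=F, a=F — same ✓
  (3) {m, a, s}: 1 true — exactly one ✓
  (4) {b, m, s}: 1 true — exactly one ✓
  (5) b=F, a=F — same ✓
  (6) b=F ⇒ q: vacuous ✓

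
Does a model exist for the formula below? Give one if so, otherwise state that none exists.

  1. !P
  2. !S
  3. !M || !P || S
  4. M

M: True, S: False, P: False

Unit clause (!P) forces P = False.
Unit clause (!S) forces S = False.
Unit clause (M) forces M = True.
Check each clause:
  (!P): !P holds.
  (!S): !S holds.
  (!M || !P || S): !P holds.
  (M): M holds.
All clauses satisfied.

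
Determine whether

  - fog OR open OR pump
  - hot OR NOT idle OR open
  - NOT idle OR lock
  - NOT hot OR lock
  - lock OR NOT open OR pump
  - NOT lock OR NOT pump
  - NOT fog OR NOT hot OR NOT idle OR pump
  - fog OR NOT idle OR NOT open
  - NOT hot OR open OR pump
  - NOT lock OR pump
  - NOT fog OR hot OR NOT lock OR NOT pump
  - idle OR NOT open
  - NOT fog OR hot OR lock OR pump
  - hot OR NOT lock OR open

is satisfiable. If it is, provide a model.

Try idle = True:
  (NOT idle OR lock) forces lock = True.
  (NOT lock OR NOT pump) forces pump = False.
  clause (NOT lock OR pump) is falsified — backtrack.
So idle = False.
  then (idle OR NOT open) forces open = False.
Try lock = True:
  (NOT lock OR NOT pump) forces pump = False.
  clause (NOT lock OR pump) is falsified — backtrack.
So lock = False.
  then (NOT hot OR lock) forces hot = False.
Set pump = True.
Set fog = True.
All clauses satisfied.

idle = False; lock = False; hot = False; open = False; pump = True; fog = True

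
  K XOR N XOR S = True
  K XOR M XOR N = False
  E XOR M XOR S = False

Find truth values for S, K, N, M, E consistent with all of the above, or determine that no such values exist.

S: True, K: False, N: False, M: False, E: True

K XOR N XOR S = F XOR F XOR T = True ✓
K XOR M XOR N = F XOR F XOR F = False ✓
E XOR M XOR S = T XOR F XOR T = False ✓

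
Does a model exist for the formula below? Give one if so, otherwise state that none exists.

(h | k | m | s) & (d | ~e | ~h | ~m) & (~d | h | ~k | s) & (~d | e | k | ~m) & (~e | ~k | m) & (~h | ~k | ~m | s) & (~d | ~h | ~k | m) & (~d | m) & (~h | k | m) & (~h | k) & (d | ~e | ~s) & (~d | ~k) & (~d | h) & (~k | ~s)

e: False; d: False; h: False; k: False; s: True; m: False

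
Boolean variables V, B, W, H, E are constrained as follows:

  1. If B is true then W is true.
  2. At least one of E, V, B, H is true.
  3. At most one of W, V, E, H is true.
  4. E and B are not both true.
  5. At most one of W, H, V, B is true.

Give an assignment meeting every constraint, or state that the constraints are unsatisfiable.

V = False, B = False, W = False, H = True, E = False

  (1) B=F ⇒ W: vacuous ✓
  (2) {E, V, B, H}: 1 true — at least one ✓
  (3) {W, V, E, H}: 1 true — at most one ✓
  (4) E=F, B=F — not both ✓
  (5) {W, H, V, B}: 1 true — at most one ✓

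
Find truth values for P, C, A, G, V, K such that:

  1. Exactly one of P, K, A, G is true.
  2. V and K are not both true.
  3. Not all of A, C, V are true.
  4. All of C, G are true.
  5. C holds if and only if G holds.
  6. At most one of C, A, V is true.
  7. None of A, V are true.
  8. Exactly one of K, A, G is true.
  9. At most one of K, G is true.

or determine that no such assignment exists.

P: False, C: True, A: False, G: True, V: False, K: False

  (1) {P, K, A, G}: 1 true — exactly one ✓
  (2) V=F, K=F — not both ✓
  (3) {A, C, V}: 1/3 true — not all ✓
  (4) {C, G}: all 2 true ✓
  (5) C=T, G=T — same ✓
  (6) {C, A, V}: 1 true — at most one ✓
  (7) {A, V}: 0 true — none ✓
  (8) {K, A, G}: 1 true — exactly one ✓
  (9) {K, G}: 1 true — at most one ✓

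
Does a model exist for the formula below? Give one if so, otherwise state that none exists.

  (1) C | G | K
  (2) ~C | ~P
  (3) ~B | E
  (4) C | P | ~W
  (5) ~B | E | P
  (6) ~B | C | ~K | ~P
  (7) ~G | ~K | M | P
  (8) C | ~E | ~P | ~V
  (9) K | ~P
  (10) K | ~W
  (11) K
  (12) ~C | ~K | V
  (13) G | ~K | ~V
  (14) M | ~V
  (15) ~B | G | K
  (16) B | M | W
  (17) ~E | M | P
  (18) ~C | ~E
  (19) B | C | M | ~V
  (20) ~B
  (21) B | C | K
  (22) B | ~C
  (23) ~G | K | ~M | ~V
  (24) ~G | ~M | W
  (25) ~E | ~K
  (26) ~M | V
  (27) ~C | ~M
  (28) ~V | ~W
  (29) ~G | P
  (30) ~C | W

V = False, B = False, G = False, P = True, K = True, C = False, M = False, W = True, E = False

Unit clause (K) forces K = True.
Unit clause (~B) forces B = False.
In (B | ~C) only ~C is left, so C = False.
In (~E | ~K) only ~E is left, so E = False.
Try V = True:
  (G | ~K | ~V) forces G = True.
  (M | ~V) forces M = True.
  (~G | ~M | W) forces W = True.
  clause (~V | ~W) is falsified — backtrack.
So V = False.
  then (~M | V) forces M = False.
  then (B | M | W) forces W = True.
  then (C | P | ~W) forces P = True.
Set G = False.
All clauses satisfied.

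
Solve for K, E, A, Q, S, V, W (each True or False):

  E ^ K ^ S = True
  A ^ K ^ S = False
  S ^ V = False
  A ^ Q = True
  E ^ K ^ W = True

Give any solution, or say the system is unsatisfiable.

K: True; E: False; A: True; Q: False; S: False; V: False; W: False

E ^ K ^ S = F ^ T ^ F = True ✓
A ^ K ^ S = T ^ T ^ F = False ✓
S ^ V = F ^ F = False ✓
A ^ Q = T ^ F = True ✓
E ^ K ^ W = F ^ T ^ F = True ✓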